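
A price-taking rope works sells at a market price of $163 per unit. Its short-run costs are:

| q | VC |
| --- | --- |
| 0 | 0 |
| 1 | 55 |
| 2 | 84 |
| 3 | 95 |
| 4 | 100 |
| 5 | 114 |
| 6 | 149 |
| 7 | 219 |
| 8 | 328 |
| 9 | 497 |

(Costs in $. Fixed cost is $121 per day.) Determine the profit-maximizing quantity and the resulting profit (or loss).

Tabulate TR − TC: q=0: -121; q=1: -13; q=2: 121; q=3: 273; q=4: 431; q=5: 580; q=6: 708; q=7: 801; q=8: 855; q=9: 849.
Profit is maximized at q = 8. AVC there is 328/8 = $41 ≤ P, so producing beats shutting down (which would give -$121).

q = 8; profit = $855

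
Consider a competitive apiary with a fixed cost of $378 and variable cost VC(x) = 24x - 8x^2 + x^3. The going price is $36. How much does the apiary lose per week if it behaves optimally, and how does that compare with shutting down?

Profit = -$234 at x = 6

AVC = 24 - 8x + x^2 has its minimum $8 at x = 4; price $36 clears that bar, so the firm operates.
MC = 24 - 16x + 3x^2. Setting P = MC and taking the root on the rising branch gives x* = 6.
TR = 36·6 = 216. TC = 378 + 72 = 450. Profit = 216 − 450 = -$234.
Shutting down would mean losing the fixed cost of $378, so operating at a loss of $234 is better by $144.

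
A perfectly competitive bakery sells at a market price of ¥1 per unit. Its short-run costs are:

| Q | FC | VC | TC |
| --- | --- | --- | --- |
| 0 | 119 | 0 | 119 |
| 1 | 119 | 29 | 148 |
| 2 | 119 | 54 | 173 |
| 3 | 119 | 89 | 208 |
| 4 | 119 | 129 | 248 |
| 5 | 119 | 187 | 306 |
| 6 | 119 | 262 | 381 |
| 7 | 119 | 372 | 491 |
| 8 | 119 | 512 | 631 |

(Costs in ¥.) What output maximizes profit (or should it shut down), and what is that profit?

Q = 0 (shut down); profit = -¥119

Profit at each row (π = 1Q − TC): Q=0: -119; Q=1: -147; Q=2: -171; Q=3: -205; Q=4: -244; Q=5: -301; Q=6: -375; Q=7: -484; Q=8: -623.
Profit is highest at Q = 0. Equivalently, the lowest AVC in the table is 54/2 ≈ ¥27 at Q = 2, and P = ¥1 falls below it — price never covers variable cost, so the firm shuts down and loses only its fixed cost.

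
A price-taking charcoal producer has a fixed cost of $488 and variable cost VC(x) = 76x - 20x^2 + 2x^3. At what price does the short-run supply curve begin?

The shutdown price is the minimum of AVC. VC = 76x - 20x^2 + 2x^3, so AVC = 76 - 20x + 2x^2.
At the minimum of AVC, MC = AVC. MC = 76 - 40x + 6x^2; setting MC = AVC gives 4x^2 - 20x = 0, so x = 5. min AVC = 26.
For P < $26 the firm produces nothing.

$26 per unit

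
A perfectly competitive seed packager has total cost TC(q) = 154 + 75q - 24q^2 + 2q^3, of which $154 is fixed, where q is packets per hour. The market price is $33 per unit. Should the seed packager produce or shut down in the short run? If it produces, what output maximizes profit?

Produce at q = 7

Variable cost is VC = 75q - 24q^2 + 2q^3, so AVC = VC/q = 75 - 24q + 2q^2 and MC = dTC/dq = 75 - 48q + 6q^2.
The AVC parabola has its vertex at q = 24/4 = 6, where AVC = 75 - 24·6 + 2·6^2 = $3.
Because $33 ≥ $3, revenue can cover variable cost; the firm operates.
P = MC gives 42 - 48q + 6q^2 = 0, with roots 1 and 7. Take the larger (rising MC): q* = 7.
Check: AVC at q = 7 is $5 ≤ P, so revenue covers variable cost.
Profit = P·q − TC = 33·7 − 189 = $42.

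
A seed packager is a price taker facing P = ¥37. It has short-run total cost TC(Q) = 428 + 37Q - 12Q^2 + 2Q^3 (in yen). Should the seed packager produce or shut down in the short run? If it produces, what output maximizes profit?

Produce at Q = 4

Variable cost is VC = 37Q - 12Q^2 + 2Q^3, so AVC = VC/Q = 37 - 12Q + 2Q^2 and MC = dTC/dQ = 37 - 24Q + 6Q^2.
AVC is minimized where dAVC/dQ = -12 + 4Q = 0, at Q = 3; min AVC = 37 - 12·3 + 2·3^2 = ¥19.
P = ¥37 exceeds min AVC = ¥19, so the firm stays open.
P = MC gives -24Q + 6Q^2 = 0, with roots 0 and 4. Take the larger (rising MC): Q* = 4.
Check: AVC at Q = 4 is ¥21 ≤ P, so revenue covers variable cost.
Profit = P·Q − TC = 37·4 − 512 = -¥364, a loss, but smaller than the ¥428 fixed cost the firm would lose by shutting down.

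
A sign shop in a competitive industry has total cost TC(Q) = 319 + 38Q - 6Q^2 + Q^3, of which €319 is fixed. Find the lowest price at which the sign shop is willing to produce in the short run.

€29 per unit

The firm shuts down when price falls below the minimum of average variable cost. AVC = VC/Q = 38 - 6Q + Q^2.
dAVC/dQ = -6 + 2Q = 0 gives Q = 3. min AVC = 38 - 6·3 + 3^2 = 29.
So the shutdown price is €29.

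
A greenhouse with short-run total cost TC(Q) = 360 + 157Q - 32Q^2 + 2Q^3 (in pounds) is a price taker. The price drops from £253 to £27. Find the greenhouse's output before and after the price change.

Output falls from 12 to 0 (the firm shuts down)

MC = 157 - 64Q + 6Q^2; the shutdown threshold is min AVC = £29 (at Q = 8).
At P = £253 ≥ min AVC, set P = MC on the rising branch: Q = 12.
At P = £27 < min AVC = £29, price no longer covers variable cost at any output, so the firm shuts down: Q = 0.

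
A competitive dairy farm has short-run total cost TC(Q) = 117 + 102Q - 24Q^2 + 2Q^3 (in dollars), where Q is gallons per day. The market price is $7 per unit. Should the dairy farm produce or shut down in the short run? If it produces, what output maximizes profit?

Shut down

Strip out fixed cost: VC = 102Q - 24Q^2 + 2Q^3. Then AVC = 102 - 24Q + 2Q^2 and MC = 102 - 48Q + 6Q^2.
AVC hits its minimum where MC = AVC, at Q = 6, giving min AVC = 102 - 24·6 + 2·6^2 = $30.
P = $7 lies below min AVC = $30; no output level covers variable cost.
Shutting down limits the loss to fixed cost, $117.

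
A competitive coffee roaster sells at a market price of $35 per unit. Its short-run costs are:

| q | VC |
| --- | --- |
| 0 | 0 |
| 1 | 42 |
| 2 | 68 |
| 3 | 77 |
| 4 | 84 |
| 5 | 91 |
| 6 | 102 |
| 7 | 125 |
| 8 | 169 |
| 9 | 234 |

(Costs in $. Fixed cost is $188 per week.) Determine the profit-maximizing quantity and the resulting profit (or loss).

Tabulate TR − TC: q=0: -188; q=1: -195; q=2: -186; q=3: -160; q=4: -132; q=5: -104; q=6: -80; q=7: -68; q=8: -77; q=9: -107.
Profit is maximized at q = 7. AVC there is 125/7 = $17.86 ≤ P, so producing beats shutting down (which would give -$188).

q = 7; profit = -$68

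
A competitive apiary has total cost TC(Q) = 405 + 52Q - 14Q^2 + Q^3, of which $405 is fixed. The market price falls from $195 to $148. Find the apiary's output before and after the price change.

AVC = 52 - 14Q + Q^2, minimized at Q = 7 where min AVC = $3. MC = 52 - 28Q + 3Q^2.
With P = $195 above the shutdown price, P = MC gives Q = 13.
At P = $148 ≥ min AVC, set P = MC: Q = 12. The firm stays open but cuts output.

Output falls from 13 to 12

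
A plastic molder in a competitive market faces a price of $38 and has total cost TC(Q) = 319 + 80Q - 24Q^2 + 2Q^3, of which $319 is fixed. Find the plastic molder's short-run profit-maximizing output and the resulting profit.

Profit = -$123 at Q = 7

AVC = 80 - 24Q + 2Q^2 has its minimum $8 at Q = 6; price $38 clears that bar, so the firm operates.
With MC = 80 - 48Q + 6Q^2, P = MC on the upward-sloping part at Q* = 7.
TR = 38·7 = 266. TC = 319 + 70 = 389. Profit = 266 − 389 = -$123.
That loss of $123 beats the $319 the firm would lose by shutting down; producing recovers $196 of fixed cost.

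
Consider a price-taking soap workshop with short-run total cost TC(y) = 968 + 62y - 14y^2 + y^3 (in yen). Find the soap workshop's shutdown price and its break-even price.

Shutdown price = min AVC. AVC = 62 - 14y + y^2, with vertex at y = 7 and minimum ¥13.
ATC = 968/y + 62 - 14y + y^2. Setting dATC/dy = −968/y^2 − 14 + 2y = 0 gives y = 11 (since 2·11^3 − 14·11^2 = 968).
min ATC = 968/11 + 62 − 14·11 + 11^2 = ¥117. That is the break-even price.
Between these two prices the firm operates at a loss; above ¥117 it earns a profit.

Shutdown price = ¥13; break-even price = ¥117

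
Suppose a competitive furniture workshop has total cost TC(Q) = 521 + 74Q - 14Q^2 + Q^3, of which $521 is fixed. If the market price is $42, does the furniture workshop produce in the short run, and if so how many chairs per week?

Produce at Q = 8

From TC, MC = TC'(Q) = 74 - 28Q + 3Q^2 and AVC = VC/Q = 74 - 14Q + Q^2.
The AVC parabola has its vertex at Q = 14/2 = 7, where AVC = 74 - 14·7 + 7^2 = $25.
Since P = $42 ≥ min AVC = $25, price covers variable cost and the firm should produce.
Set P = MC: 42 = 74 - 28Q + 3Q^2 → 32 - 28Q + 3Q^2 = 0. The roots are Q = 4/3 and Q = 8; the profit-maximizing output is on the rising part of MC, so Q* = 8.
Check: AVC at Q = 8 is $26 ≤ P, so revenue covers variable cost.
Profit = P·Q − TC = 42·8 − 729 = -$393, a loss, but smaller than the $521 fixed cost the firm would lose by shutting down.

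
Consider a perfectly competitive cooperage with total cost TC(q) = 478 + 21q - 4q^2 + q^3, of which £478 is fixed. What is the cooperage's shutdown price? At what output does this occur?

£17 per unit, at q = 2

The firm shuts down when price falls below the minimum of average variable cost. AVC = VC/q = 21 - 4q + q^2.
dAVC/dq = -4 + 2q = 0 gives q = 2. min AVC = 21 - 4·2 + 2^2 = 17.
So the shutdown price is £17.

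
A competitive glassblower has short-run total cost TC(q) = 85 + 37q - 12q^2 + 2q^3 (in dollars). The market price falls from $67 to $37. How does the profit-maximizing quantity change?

MC = 37 - 24q + 6q^2; the shutdown threshold is min AVC = $19 (at q = 3).
With P = $67 above the shutdown price, P = MC gives q = 5.
At P = $37 ≥ min AVC, set P = MC: q = 4. The firm stays open but cuts output.

Output falls from 5 to 4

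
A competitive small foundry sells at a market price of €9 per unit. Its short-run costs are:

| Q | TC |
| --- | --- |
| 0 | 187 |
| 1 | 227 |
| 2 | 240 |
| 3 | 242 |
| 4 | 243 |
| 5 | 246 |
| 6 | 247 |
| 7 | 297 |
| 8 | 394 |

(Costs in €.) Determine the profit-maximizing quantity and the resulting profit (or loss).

Compute π = P·Q − TC at each output: Q=0: -187; Q=1: -218; Q=2: -222; Q=3: -215; Q=4: -207; Q=5: -201; Q=6: -193; Q=7: -234; Q=8: -322.
Profit is highest at Q = 0. Equivalently, the lowest AVC in the table is 60/6 ≈ €10 at Q = 6, and P = €9 falls below it — price never covers variable cost, so the firm shuts down and loses only its fixed cost.

Q = 0 (shut down); profit = -€187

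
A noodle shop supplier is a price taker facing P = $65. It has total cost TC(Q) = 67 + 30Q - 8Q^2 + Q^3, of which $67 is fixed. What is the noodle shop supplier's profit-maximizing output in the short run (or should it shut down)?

Variable cost is VC = 30Q - 8Q^2 + Q^3, so AVC = VC/Q = 30 - 8Q + Q^2 and MC = dTC/dQ = 30 - 16Q + 3Q^2.
AVC is minimized where dAVC/dQ = -8 + 2Q = 0, at Q = 4; min AVC = 30 - 8·4 + 4^2 = $14.
P = $65 exceeds min AVC = $14, so the firm stays open.
P = MC gives -35 - 16Q + 3Q^2 = 0, with roots -5/3 and 7. Take the larger (rising MC): Q* = 7.
Check: AVC at Q = 7 is $23 ≤ P, so revenue covers variable cost.
Profit = P·Q − TC = 65·7 − 228 = $227.

Produce at Q = 7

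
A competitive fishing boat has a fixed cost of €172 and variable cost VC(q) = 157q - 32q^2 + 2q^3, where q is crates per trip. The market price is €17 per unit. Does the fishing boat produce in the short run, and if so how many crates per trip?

Shut down

Strip out fixed cost: VC = 157q - 32q^2 + 2q^3. Then AVC = 157 - 32q + 2q^2 and MC = 157 - 64q + 6q^2.
AVC hits its minimum where MC = AVC, at q = 8, giving min AVC = 157 - 32·8 + 2·8^2 = €29.
P = €17 lies below min AVC = €29; no output level covers variable cost.
The firm minimizes its loss by shutting down and losing only its fixed cost of €172.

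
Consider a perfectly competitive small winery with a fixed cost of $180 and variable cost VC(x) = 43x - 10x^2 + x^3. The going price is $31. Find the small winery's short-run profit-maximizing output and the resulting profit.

Profit = -$108 at x = 6

AVC = 43 - 10x + x^2; min AVC = $18 at x = 5. Since P = $31 ≥ min AVC, the firm produces.
With MC = 43 - 20x + 3x^2, P = MC on the upward-sloping part at x* = 6.
TR = 31·6 = 186. TC = 180 + 114 = 294. Profit = 186 − 294 = -$108.
That loss of $108 beats the $180 the firm would lose by shutting down; producing recovers $72 of fixed cost.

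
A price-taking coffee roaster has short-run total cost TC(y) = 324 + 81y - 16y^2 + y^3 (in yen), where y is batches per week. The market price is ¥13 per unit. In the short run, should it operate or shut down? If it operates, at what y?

Shut down

From TC, MC = TC'(y) = 81 - 32y + 3y^2 and AVC = VC/y = 81 - 16y + y^2.
AVC hits its minimum where MC = AVC, at y = 8, giving min AVC = 81 - 16·8 + 8^2 = ¥17.
P = ¥13 lies below min AVC = ¥17; no output level covers variable cost.
Shutting down limits the loss to fixed cost, ¥324.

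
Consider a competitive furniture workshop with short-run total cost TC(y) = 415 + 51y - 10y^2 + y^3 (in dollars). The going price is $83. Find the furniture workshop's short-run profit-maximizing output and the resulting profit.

AVC = 51 - 10y + y^2 has its minimum $26 at y = 5; price $83 clears that bar, so the firm operates.
With MC = 51 - 20y + 3y^2, P = MC on the upward-sloping part at y* = 8.
TR = 83·8 = 664. TC = 415 + 280 = 695. Profit = 664 − 695 = -$31.
By producing, the firm covers all variable cost plus $384 of fixed cost; shutting down would lose the full $415.

Profit = -$31 at y = 8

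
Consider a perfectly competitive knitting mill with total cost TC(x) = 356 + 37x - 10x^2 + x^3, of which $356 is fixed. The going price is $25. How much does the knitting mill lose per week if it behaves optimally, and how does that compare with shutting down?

Profit = -$284 at x = 6

AVC = 37 - 10x + x^2 has its minimum $12 at x = 5; price $25 clears that bar, so the firm operates.
MC = 37 - 20x + 3x^2. Setting P = MC and taking the root on the rising branch gives x* = 6.
TR = 25·6 = 150. TC = 356 + 78 = 434. Profit = 150 − 434 = -$284.
Shutting down would mean losing the fixed cost of $356, so operating at a loss of $284 is better by $72.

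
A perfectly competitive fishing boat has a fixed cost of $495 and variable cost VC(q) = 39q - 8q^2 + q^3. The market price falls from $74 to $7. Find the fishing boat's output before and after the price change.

AVC = 39 - 8q + q^2, minimized at q = 4 where min AVC = $23. MC = 39 - 16q + 3q^2.
At P = $74 ≥ min AVC, set P = MC on the rising branch: q = 7.
At P = $7 < min AVC = $23, price no longer covers variable cost at any output, so the firm shuts down: q = 0.

Output falls from 7 to 0 (the firm shuts down)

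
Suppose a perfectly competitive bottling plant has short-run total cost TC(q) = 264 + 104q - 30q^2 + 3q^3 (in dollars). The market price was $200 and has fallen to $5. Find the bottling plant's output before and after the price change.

Output falls from 8 to 0 (the firm shuts down)

MC = 104 - 60q + 9q^2; the shutdown threshold is min AVC = $29 (at q = 5).
With P = $200 above the shutdown price, P = MC gives q = 8.
At P = $5 < min AVC = $29, price no longer covers variable cost at any output, so the firm shuts down: q = 0.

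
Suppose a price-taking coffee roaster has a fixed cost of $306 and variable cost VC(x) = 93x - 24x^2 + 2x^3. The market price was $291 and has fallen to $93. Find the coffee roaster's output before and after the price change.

AVC = 93 - 24x + 2x^2, minimized at x = 6 where min AVC = $21. MC = 93 - 48x + 6x^2.
At P = $291 ≥ min AVC, set P = MC on the rising branch: x = 11.
At P = $93 ≥ min AVC, set P = MC: x = 8. The firm stays open but cuts output.

Output falls from 11 to 8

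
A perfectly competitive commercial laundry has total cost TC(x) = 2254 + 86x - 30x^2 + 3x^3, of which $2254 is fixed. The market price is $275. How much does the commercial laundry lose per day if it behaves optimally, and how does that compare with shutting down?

AVC = 86 - 30x + 3x^2; min AVC = $11 at x = 5. Since P = $275 ≥ min AVC, the firm produces.
With MC = 86 - 60x + 9x^2, P = MC on the upward-sloping part at x* = 9.
TR = 275·9 = 2475. TC = 2254 + 531 = 2785. Profit = 2475 − 2785 = -$310.
Shutting down would mean losing the fixed cost of $2254, so operating at a loss of $310 is better by $1944.

Profit = -$310 at x = 9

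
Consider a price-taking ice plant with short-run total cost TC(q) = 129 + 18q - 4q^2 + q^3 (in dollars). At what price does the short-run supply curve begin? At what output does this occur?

$14 per unit, at q = 2

The shutdown price is the minimum of AVC. VC = 18q - 4q^2 + q^3, so AVC = 18 - 4q + q^2.
dAVC/dq = -4 + 2q = 0 gives q = 2. min AVC = 18 - 4·2 + 2^2 = 14.
The firm shuts down for any P below $14.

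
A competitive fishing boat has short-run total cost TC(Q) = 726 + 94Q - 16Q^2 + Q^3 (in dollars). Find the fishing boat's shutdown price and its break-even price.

Shutdown price = $30; break-even price = $105

AVC = 94 - 16Q + Q^2; minimized at Q = 8, giving min AVC = $30. That is the shutdown price.
ATC = 726/Q + 94 - 16Q + Q^2. Setting dATC/dQ = −726/Q^2 − 16 + 2Q = 0 gives Q = 11 (since 2·11^3 − 16·11^2 = 726).
min ATC = 726/11 + 94 − 16·11 + 11^2 = $105. That is the break-even price.
Between these two prices the firm operates at a loss; above $105 it earns a profit.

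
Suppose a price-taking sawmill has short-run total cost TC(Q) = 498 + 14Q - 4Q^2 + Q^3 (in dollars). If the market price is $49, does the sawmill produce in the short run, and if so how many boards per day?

From TC, MC = TC'(Q) = 14 - 8Q + 3Q^2 and AVC = VC/Q = 14 - 4Q + Q^2.
AVC is minimized where dAVC/dQ = -4 + 2Q = 0, at Q = 2; min AVC = 14 - 4·2 + 2^2 = $10.
Because $49 ≥ $10, revenue can cover variable cost; the firm operates.
P = MC gives -35 - 8Q + 3Q^2 = 0, with roots -7/3 and 5. Take the larger (rising MC): Q* = 5.
Check: AVC at Q = 5 is $19 ≤ P, so revenue covers variable cost.
Profit = P·Q − TC = 49·5 − 593 = -$348, a loss, but smaller than the $498 fixed cost the firm would lose by shutting down.

Produce at Q = 5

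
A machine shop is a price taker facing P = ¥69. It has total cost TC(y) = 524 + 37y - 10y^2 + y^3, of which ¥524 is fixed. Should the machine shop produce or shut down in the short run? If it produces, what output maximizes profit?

Produce at y = 8

Variable cost is VC = 37y - 10y^2 + y^3, so AVC = VC/y = 37 - 10y + y^2 and MC = dTC/dy = 37 - 20y + 3y^2.
AVC hits its minimum where MC = AVC, at y = 5, giving min AVC = 37 - 10·5 + 5^2 = ¥12.
Since P = ¥69 ≥ min AVC = ¥12, price covers variable cost and the firm should produce.
Set P = MC: 69 = 37 - 20y + 3y^2 → -32 - 20y + 3y^2 = 0. The roots are y = -4/3 and y = 8; the profit-maximizing output is on the rising part of MC, so y* = 8.
Check: AVC at y = 8 is ¥21 ≤ P, so revenue covers variable cost.
Profit = P·y − TC = 69·8 − 692 = -¥140, a loss, but smaller than the ¥524 fixed cost the firm would lose by shutting down.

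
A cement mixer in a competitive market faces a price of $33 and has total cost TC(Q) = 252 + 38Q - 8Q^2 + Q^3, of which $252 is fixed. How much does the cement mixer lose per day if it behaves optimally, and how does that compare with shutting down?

AVC = 38 - 8Q + Q^2; min AVC = $22 at Q = 4. Since P = $33 ≥ min AVC, the firm produces.
MC = 38 - 16Q + 3Q^2. Setting P = MC and taking the root on the rising branch gives Q* = 5.
TR = 33·5 = 165. TC = 252 + 115 = 367. Profit = 165 − 367 = -$202.
That loss of $202 beats the $252 the firm would lose by shutting down; producing recovers $50 of fixed cost.

Profit = -$202 at Q = 5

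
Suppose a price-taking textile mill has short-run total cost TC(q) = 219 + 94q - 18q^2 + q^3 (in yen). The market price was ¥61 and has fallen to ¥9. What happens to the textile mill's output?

MC = 94 - 36q + 3q^2; the shutdown threshold is min AVC = ¥13 (at q = 9).
At P = ¥61 ≥ min AVC, set P = MC on the rising branch: q = 11.
At P = ¥9 < min AVC = ¥13, price no longer covers variable cost at any output, so the firm shuts down: q = 0.

Output falls from 11 to 0 (the firm shuts down)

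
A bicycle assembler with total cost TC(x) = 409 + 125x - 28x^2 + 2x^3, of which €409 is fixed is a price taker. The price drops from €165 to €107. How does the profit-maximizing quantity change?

MC = 125 - 56x + 6x^2; the shutdown threshold is min AVC = €27 (at x = 7).
At P = €165 ≥ min AVC, set P = MC on the rising branch: x = 10.
At P = €107 ≥ min AVC, set P = MC: x = 9. The firm stays open but cuts output.

Output falls from 10 to 9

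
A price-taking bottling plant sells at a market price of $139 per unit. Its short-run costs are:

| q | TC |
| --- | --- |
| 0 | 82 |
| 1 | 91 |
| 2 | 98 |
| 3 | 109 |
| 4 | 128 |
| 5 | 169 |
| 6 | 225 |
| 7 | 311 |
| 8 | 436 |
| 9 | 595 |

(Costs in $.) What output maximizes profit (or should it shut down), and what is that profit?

q = 8; profit = $676

Profit at each row (π = 139q − TC): q=0: -82; q=1: 48; q=2: 180; q=3: 308; q=4: 428; q=5: 526; q=6: 609; q=7: 662; q=8: 676; q=9: 656.
Profit is maximized at q = 8. AVC there is 354/8 = $44.25 ≤ P, so producing beats shutting down (which would give -$82).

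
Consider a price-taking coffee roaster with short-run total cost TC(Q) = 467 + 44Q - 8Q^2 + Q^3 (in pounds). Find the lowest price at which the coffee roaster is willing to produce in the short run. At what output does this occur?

Short-run supply begins at min AVC. From VC = 44Q - 8Q^2 + Q^3, AVC = 44 - 8Q + Q^2.
dAVC/dQ = -8 + 2Q = 0 gives Q = 4. min AVC = 44 - 8·4 + 4^2 = 28.
For P < £28 the firm produces nothing.

£28 per unit, at Q = 4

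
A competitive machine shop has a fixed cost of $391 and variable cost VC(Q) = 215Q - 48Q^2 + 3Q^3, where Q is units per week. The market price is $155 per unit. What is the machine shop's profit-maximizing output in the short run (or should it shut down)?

Produce at Q = 10

Strip out fixed cost: VC = 215Q - 48Q^2 + 3Q^3. Then AVC = 215 - 48Q + 3Q^2 and MC = 215 - 96Q + 9Q^2.
AVC is minimized where dAVC/dQ = -48 + 6Q = 0, at Q = 8; min AVC = 215 - 48·8 + 3·8^2 = $23.
Because $155 ≥ $23, revenue can cover variable cost; the firm operates.
Solving P = MC: 60 - 96Q + 9Q^2 = 0 ⇒ Q = 2/3 or 10. On the upward-sloping branch, Q* = 10.
Check: AVC at Q = 10 is $35 ≤ P, so revenue covers variable cost.
Profit = P·Q − TC = 155·10 − 741 = $809.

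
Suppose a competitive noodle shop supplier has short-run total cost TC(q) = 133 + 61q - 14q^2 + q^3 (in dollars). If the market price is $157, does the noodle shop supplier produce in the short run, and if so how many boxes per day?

Produce at q = 12

Variable cost is VC = 61q - 14q^2 + q^3, so AVC = VC/q = 61 - 14q + q^2 and MC = dTC/dq = 61 - 28q + 3q^2.
AVC hits its minimum where MC = AVC, at q = 7, giving min AVC = 61 - 14·7 + 7^2 = $12.
Because $157 ≥ $12, revenue can cover variable cost; the firm operates.
P = MC gives -96 - 28q + 3q^2 = 0, with roots -8/3 and 12. Take the larger (rising MC): q* = 12.
Check: AVC at q = 12 is $37 ≤ P, so revenue covers variable cost.
Profit = P·q − TC = 157·12 − 577 = $1307.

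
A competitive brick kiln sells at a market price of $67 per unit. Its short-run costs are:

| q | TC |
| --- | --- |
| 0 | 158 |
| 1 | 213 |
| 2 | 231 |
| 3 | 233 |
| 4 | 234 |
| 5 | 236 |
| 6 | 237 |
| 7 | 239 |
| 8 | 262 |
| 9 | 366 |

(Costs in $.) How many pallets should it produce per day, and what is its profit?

q = 8; profit = $274

Profit at each row (π = 67q − TC): q=0: -158; q=1: -146; q=2: -97; q=3: -32; q=4: 34; q=5: 99; q=6: 165; q=7: 230; q=8: 274; q=9: 237.
Profit is maximized at q = 8. AVC there is 104/8 = $13 ≤ P, so producing beats shutting down (which would give -$158).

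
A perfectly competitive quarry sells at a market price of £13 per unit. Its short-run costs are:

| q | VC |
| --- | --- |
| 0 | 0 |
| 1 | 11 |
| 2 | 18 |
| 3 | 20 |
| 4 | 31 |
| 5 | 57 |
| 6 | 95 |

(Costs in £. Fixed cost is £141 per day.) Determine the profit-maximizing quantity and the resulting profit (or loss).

q = 4; profit = -£120

Tabulate TR − TC: q=0: -141; q=1: -139; q=2: -133; q=3: -122; q=4: -120; q=5: -133; q=6: -158.
Profit is maximized at q = 4. AVC there is 31/4 = £7.75 ≤ P, so producing beats shutting down (which would give -£141).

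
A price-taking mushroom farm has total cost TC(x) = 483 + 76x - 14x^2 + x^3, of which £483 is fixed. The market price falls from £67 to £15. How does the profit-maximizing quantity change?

Output falls from 9 to 0 (the firm shuts down)

MC = 76 - 28x + 3x^2; the shutdown threshold is min AVC = £27 (at x = 7).
At P = £67 ≥ min AVC, set P = MC on the rising branch: x = 9.
At P = £15 < min AVC = £27, price no longer covers variable cost at any output, so the firm shuts down: x = 0.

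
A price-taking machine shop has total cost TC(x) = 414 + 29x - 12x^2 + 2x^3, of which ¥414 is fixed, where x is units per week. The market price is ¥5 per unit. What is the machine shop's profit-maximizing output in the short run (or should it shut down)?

Shut down

Strip out fixed cost: VC = 29x - 12x^2 + 2x^3. Then AVC = 29 - 12x + 2x^2 and MC = 29 - 24x + 6x^2.
AVC is minimized where dAVC/dx = -12 + 4x = 0, at x = 3; min AVC = 29 - 12·3 + 2·3^2 = ¥11.
With P < min AVC (¥5 < ¥11), every unit sold adds to the loss.
Shutting down limits the loss to fixed cost, ¥414.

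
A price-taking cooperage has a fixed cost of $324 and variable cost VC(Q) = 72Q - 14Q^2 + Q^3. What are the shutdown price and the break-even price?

Shutdown price = $23; break-even price = $63

AVC = 72 - 14Q + Q^2; minimized at Q = 7, giving min AVC = $23. That is the shutdown price.
ATC = 324/Q + 72 - 14Q + Q^2. Setting dATC/dQ = −324/Q^2 − 14 + 2Q = 0 gives Q = 9 (since 2·9^3 − 14·9^2 = 324).
min ATC = 324/9 + 72 − 14·9 + 9^2 = $63. That is the break-even price.
Between these two prices the firm operates at a loss; above $63 it earns a profit.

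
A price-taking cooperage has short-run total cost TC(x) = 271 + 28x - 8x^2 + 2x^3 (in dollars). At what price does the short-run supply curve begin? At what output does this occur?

The firm shuts down when price falls below the minimum of average variable cost. AVC = VC/x = 28 - 8x + 2x^2.
dAVC/dx = -8 + 4x = 0 gives x = 2. min AVC = 28 - 8·2 + 2·2^2 = 20.
The firm shuts down for any P below $20.

$20 per unit, at x = 2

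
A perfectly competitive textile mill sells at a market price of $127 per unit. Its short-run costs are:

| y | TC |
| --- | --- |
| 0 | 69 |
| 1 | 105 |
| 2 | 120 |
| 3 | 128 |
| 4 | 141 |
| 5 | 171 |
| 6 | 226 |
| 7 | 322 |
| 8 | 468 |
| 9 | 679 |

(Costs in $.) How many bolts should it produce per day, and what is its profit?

y = 7; profit = $567

Compute π = P·y − TC at each output: y=0: -69; y=1: 22; y=2: 134; y=3: 253; y=4: 367; y=5: 464; y=6: 536; y=7: 567; y=8: 548; y=9: 464.
Profit is maximized at y = 7. AVC there is 253/7 = $36.14 ≤ P, so producing beats shutting down (which would give -$69).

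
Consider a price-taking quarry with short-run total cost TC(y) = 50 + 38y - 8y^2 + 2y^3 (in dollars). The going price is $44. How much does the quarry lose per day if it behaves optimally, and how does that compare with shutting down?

AVC = 38 - 8y + 2y^2 has its minimum $30 at y = 2; price $44 clears that bar, so the firm operates.
With MC = 38 - 16y + 6y^2, P = MC on the upward-sloping part at y* = 3.
TR = 44·3 = 132. TC = 50 + 96 = 146. Profit = 132 − 146 = -$14.
By producing, the firm covers all variable cost plus $36 of fixed cost; shutting down would lose the full $50.

Profit = -$14 at y = 3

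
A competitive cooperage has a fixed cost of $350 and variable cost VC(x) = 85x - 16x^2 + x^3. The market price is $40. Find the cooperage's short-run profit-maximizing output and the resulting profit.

AVC = 85 - 16x + x^2 has its minimum $21 at x = 8; price $40 clears that bar, so the firm operates.
MC = 85 - 32x + 3x^2. Setting P = MC and taking the root on the rising branch gives x* = 9.
TR = 40·9 = 360. TC = 350 + 198 = 548. Profit = 360 − 548 = -$188.
By producing, the firm covers all variable cost plus $162 of fixed cost; shutting down would lose the full $350.

Profit = -$188 at x = 9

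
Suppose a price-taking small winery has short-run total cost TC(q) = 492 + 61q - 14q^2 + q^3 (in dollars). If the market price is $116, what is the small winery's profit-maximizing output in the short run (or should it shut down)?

From TC, MC = TC'(q) = 61 - 28q + 3q^2 and AVC = VC/q = 61 - 14q + q^2.
AVC hits its minimum where MC = AVC, at q = 7, giving min AVC = 61 - 14·7 + 7^2 = $12.
P = $116 exceeds min AVC = $12, so the firm stays open.
P = MC gives -55 - 28q + 3q^2 = 0, with roots -5/3 and 11. Take the larger (rising MC): q* = 11.
Check: AVC at q = 11 is $28 ≤ P, so revenue covers variable cost.
Profit = P·q − TC = 116·11 − 800 = $476.

Produce at q = 11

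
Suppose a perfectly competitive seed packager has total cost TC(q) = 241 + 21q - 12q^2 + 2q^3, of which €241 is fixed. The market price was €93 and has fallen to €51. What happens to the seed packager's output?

AVC = 21 - 12q + 2q^2, minimized at q = 3 where min AVC = €3. MC = 21 - 24q + 6q^2.
With P = €93 above the shutdown price, P = MC gives q = 6.
At P = €51 ≥ min AVC, set P = MC: q = 5. The firm stays open but cuts output.

Output falls from 6 to 5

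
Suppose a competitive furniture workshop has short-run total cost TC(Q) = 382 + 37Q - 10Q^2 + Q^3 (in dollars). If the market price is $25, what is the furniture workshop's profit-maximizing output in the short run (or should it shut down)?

Produce at Q = 6

From TC, MC = TC'(Q) = 37 - 20Q + 3Q^2 and AVC = VC/Q = 37 - 10Q + Q^2.
The AVC parabola has its vertex at Q = 10/2 = 5, where AVC = 37 - 10·5 + 5^2 = $12.
P = $25 exceeds min AVC = $12, so the firm stays open.
Set P = MC: 25 = 37 - 20Q + 3Q^2 → 12 - 20Q + 3Q^2 = 0. The roots are Q = 2/3 and Q = 6; the profit-maximizing output is on the rising part of MC, so Q* = 6.
Check: AVC at Q = 6 is $13 ≤ P, so revenue covers variable cost.
Profit = P·Q − TC = 25·6 − 460 = -$310, a loss, but smaller than the $382 fixed cost the firm would lose by shutting down.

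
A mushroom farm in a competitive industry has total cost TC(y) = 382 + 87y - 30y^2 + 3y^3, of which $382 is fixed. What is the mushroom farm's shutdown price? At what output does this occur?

The firm shuts down when price falls below the minimum of average variable cost. AVC = VC/y = 87 - 30y + 3y^2.
dAVC/dy = -30 + 6y = 0 gives y = 5. min AVC = 87 - 30·5 + 3·5^2 = 12.
For P < $12 the firm produces nothing.

$12 per unit, at y = 5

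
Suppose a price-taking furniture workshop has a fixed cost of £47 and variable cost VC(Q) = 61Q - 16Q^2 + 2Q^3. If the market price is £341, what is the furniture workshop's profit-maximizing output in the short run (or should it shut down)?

Produce at Q = 10

From TC, MC = TC'(Q) = 61 - 32Q + 6Q^2 and AVC = VC/Q = 61 - 16Q + 2Q^2.
AVC is minimized where dAVC/dQ = -16 + 4Q = 0, at Q = 4; min AVC = 61 - 16·4 + 2·4^2 = £29.
Since P = £341 ≥ min AVC = £29, price covers variable cost and the firm should produce.
Set P = MC: 341 = 61 - 32Q + 6Q^2 → -280 - 32Q + 6Q^2 = 0. The roots are Q = -14/3 and Q = 10; the profit-maximizing output is on the rising part of MC, so Q* = 10.
Check: AVC at Q = 10 is £101 ≤ P, so revenue covers variable cost.
Profit = P·Q − TC = 341·10 − 1057 = £2353.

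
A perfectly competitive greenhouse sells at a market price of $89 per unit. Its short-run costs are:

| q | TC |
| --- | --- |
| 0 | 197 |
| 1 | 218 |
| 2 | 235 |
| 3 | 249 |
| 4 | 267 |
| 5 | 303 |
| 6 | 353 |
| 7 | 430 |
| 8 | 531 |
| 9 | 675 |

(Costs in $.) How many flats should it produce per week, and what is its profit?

Tabulate TR − TC: q=0: -197; q=1: -129; q=2: -57; q=3: 18; q=4: 89; q=5: 142; q=6: 181; q=7: 193; q=8: 181; q=9: 126.
Profit is maximized at q = 7. AVC there is 233/7 = $33.29 ≤ P, so producing beats shutting down (which would give -$197).

q = 7; profit = $193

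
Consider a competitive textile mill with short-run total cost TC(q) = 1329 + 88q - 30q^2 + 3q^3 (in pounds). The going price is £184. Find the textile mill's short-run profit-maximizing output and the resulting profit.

AVC = 88 - 30q + 3q^2; min AVC = £13 at q = 5. Since P = £184 ≥ min AVC, the firm produces.
MC = 88 - 60q + 9q^2. Setting P = MC and taking the root on the rising branch gives q* = 8.
TR = 184·8 = 1472. TC = 1329 + 320 = 1649. Profit = 1472 − 1649 = -£177.
Shutting down would mean losing the fixed cost of £1329, so operating at a loss of £177 is better by £1152.

Profit = -£177 at q = 8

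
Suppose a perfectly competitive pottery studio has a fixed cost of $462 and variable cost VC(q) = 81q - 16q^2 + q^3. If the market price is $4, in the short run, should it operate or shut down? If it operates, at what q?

Shut down

Variable cost is VC = 81q - 16q^2 + q^3, so AVC = VC/q = 81 - 16q + q^2 and MC = dTC/dq = 81 - 32q + 3q^2.
AVC is minimized where dAVC/dq = -16 + 2q = 0, at q = 8; min AVC = 81 - 16·8 + 8^2 = $17.
P = $4 lies below min AVC = $17; no output level covers variable cost.
The firm minimizes its loss by shutting down and losing only its fixed cost of $462.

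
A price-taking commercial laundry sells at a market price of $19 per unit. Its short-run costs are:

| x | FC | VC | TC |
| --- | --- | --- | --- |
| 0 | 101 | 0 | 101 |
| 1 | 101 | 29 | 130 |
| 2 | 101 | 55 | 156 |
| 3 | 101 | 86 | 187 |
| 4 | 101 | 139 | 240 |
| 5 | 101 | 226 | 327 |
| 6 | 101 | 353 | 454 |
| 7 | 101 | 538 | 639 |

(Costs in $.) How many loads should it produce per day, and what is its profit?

Compute π = P·x − TC at each output: x=0: -101; x=1: -111; x=2: -118; x=3: -130; x=4: -164; x=5: -232; x=6: -340; x=7: -506.
Profit is highest at x = 0. Equivalently, the lowest AVC in the table is 55/2 ≈ $27.50 at x = 2, and P = $19 falls below it — price never covers variable cost, so the firm shuts down and loses only its fixed cost.

x = 0 (shut down); profit = -$101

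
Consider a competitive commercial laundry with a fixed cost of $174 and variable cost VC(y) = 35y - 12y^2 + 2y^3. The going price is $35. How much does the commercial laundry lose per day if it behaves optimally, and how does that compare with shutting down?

AVC = 35 - 12y + 2y^2 has its minimum $17 at y = 3; price $35 clears that bar, so the firm operates.
With MC = 35 - 24y + 6y^2, P = MC on the upward-sloping part at y* = 4.
TR = 35·4 = 140. TC = 174 + 76 = 250. Profit = 140 − 250 = -$110.
By producing, the firm covers all variable cost plus $64 of fixed cost; shutting down would lose the full $174.

Profit = -$110 at y = 4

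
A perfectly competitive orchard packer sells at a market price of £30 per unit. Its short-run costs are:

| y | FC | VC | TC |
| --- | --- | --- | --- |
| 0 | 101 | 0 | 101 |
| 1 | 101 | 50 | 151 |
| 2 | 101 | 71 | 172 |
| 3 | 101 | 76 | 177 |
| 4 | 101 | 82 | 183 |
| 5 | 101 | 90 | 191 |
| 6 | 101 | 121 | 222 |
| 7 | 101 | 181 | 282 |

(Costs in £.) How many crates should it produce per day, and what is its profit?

Compute π = P·y − TC at each output: y=0: -101; y=1: -121; y=2: -112; y=3: -87; y=4: -63; y=5: -41; y=6: -42; y=7: -72.
Profit is maximized at y = 5. AVC there is 90/5 = £18 ≤ P, so producing beats shutting down (which would give -£101).

y = 5; profit = -£41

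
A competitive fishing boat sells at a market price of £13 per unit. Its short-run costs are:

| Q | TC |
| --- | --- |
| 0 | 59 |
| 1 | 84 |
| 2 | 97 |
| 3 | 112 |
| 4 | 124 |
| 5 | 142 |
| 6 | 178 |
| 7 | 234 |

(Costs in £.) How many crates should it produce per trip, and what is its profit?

Q = 0 (shut down); profit = -£59

Compute π = P·Q − TC at each output: Q=0: -59; Q=1: -71; Q=2: -71; Q=3: -73; Q=4: -72; Q=5: -77; Q=6: -100; Q=7: -143.
Profit is highest at Q = 0. Equivalently, the lowest AVC in the table is 65/4 ≈ £16.25 at Q = 4, and P = £13 falls below it — price never covers variable cost, so the firm shuts down and loses only its fixed cost.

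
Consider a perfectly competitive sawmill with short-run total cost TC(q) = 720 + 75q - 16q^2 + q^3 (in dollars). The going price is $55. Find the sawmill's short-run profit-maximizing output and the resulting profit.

AVC = 75 - 16q + q^2 has its minimum $11 at q = 8; price $55 clears that bar, so the firm operates.
With MC = 75 - 32q + 3q^2, P = MC on the upward-sloping part at q* = 10.
TR = 55·10 = 550. TC = 720 + 150 = 870. Profit = 550 − 870 = -$320.
Shutting down would mean losing the fixed cost of $720, so operating at a loss of $320 is better by $400.

Profit = -$320 at q = 10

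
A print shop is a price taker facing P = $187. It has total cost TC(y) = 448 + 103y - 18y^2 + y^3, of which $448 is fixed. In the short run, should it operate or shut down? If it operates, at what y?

Produce at y = 14

From TC, MC = TC'(y) = 103 - 36y + 3y^2 and AVC = VC/y = 103 - 18y + y^2.
AVC hits its minimum where MC = AVC, at y = 9, giving min AVC = 103 - 18·9 + 9^2 = $22.
Because $187 ≥ $22, revenue can cover variable cost; the firm operates.
Solving P = MC: -84 - 36y + 3y^2 = 0 ⇒ y = -2 or 14. On the upward-sloping branch, y* = 14.
Check: AVC at y = 14 is $47 ≤ P, so revenue covers variable cost.
Profit = P·y − TC = 187·14 − 1106 = $1512.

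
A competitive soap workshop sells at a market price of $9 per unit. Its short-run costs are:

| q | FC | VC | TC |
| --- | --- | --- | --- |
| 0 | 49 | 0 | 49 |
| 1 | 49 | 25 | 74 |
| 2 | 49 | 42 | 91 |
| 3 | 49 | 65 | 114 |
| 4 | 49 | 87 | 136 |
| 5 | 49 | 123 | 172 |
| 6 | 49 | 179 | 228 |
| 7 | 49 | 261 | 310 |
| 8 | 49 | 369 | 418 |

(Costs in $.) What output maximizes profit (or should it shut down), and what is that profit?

Compute π = P·q − TC at each output: q=0: -49; q=1: -65; q=2: -73; q=3: -87; q=4: -100; q=5: -127; q=6: -174; q=7: -247; q=8: -346.
Profit is highest at q = 0. Equivalently, the lowest AVC in the table is 42/2 ≈ $21 at q = 2, and P = $9 falls below it — price never covers variable cost, so the firm shuts down and loses only its fixed cost.

q = 0 (shut down); profit = -$49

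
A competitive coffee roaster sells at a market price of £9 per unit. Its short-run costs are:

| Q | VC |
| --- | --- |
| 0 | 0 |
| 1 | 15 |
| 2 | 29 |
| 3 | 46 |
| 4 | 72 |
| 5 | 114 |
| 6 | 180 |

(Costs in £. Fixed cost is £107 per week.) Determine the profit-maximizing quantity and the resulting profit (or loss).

Q = 0 (shut down); profit = -£107

Compute π = P·Q − TC at each output: Q=0: -107; Q=1: -113; Q=2: -118; Q=3: -126; Q=4: -143; Q=5: -176; Q=6: -233.
Profit is highest at Q = 0. Equivalently, the lowest AVC in the table is 29/2 ≈ £14.50 at Q = 2, and P = £9 falls below it — price never covers variable cost, so the firm shuts down and loses only its fixed cost.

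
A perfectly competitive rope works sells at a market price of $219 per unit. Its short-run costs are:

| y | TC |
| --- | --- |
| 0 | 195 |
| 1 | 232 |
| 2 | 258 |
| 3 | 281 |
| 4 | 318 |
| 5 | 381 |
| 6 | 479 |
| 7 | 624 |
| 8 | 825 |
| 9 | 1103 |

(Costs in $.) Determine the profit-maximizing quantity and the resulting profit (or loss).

y = 8; profit = $927

Profit at each row (π = 219y − TC): y=0: -195; y=1: -13; y=2: 180; y=3: 376; y=4: 558; y=5: 714; y=6: 835; y=7: 909; y=8: 927; y=9: 868.
Profit is maximized at y = 8. AVC there is 630/8 = $78.75 ≤ P, so producing beats shutting down (which would give -$195).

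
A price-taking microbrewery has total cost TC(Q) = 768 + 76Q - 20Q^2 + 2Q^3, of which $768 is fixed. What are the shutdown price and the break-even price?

Shutdown price = $26; break-even price = $140

AVC = 76 - 20Q + 2Q^2; minimized at Q = 5, giving min AVC = $26. That is the shutdown price.
ATC = 768/Q + 76 - 20Q + 2Q^2. Setting dATC/dQ = −768/Q^2 − 20 + 4Q = 0 gives Q = 8 (since 4·8^3 − 20·8^2 = 768).
min ATC = 768/8 + 76 − 20·8 + 2·8^2 = $140. That is the break-even price.
Between these two prices the firm operates at a loss; above $140 it earns a profit.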